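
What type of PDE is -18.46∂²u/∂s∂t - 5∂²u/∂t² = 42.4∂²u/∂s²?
Rewriting in standard form: -42.4∂²u/∂s² - 18.46∂²u/∂s∂t - 5∂²u/∂t² = 0. With A = -42.4, B = -18.46, C = -5, the discriminant is -507.2284. This is an elliptic PDE.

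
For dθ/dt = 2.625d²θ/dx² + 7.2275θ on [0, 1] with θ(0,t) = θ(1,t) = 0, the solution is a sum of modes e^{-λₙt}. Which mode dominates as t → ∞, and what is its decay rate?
Eigenvalues: λₙ = 2.625n²π²/1² - 7.2275.
First three modes:
  n=1: λ₁ = 2.625π² - 7.2275 ≈ 18.68
  n=2: λ₂ = 10.5π² - 7.2275 ≈ 96.403
  n=3: λ₃ = 23.625π² - 7.2275 ≈ 225.942
Since 2.625π² ≈ 25.908 > 7.2275, all λₙ > 0.
The n=1 mode decays slowest → dominates as t → ∞.
Asymptotic: θ ~ c₁ sin(πx/1) e^{-λ₁t} with decay rate λ₁ ≈ 18.68.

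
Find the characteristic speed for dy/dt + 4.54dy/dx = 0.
Speed = 4.54. Information travels along x - 4.54t = const (rightward).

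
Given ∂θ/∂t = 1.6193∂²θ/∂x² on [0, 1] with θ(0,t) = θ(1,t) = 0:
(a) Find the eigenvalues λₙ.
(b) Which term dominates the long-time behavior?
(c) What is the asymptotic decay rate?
Eigenvalues: λₙ = 1.6193n²π².
First three modes:
  n=1: λ₁ = 1.6193π² ≈ 15.982
  n=2: λ₂ = 6.4772π² ≈ 63.927 (4× faster decay)
  n=3: λ₃ = 14.5737π² ≈ 143.837 (9× faster decay)
As t → ∞, higher modes decay exponentially faster. The n=1 mode dominates: θ ~ c₁ sin(πx) e^{-λ₁t}.
Decay rate: λ₁ = 1.6193π² ≈ 15.982.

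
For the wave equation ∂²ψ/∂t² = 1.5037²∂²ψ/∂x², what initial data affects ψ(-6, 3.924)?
Domain of dependence: [-11.9005188, -0.0994812]. Signals travel at speed 1.5037, so data within |x - -6| ≤ 1.5037·3.924 = 5.9005188 can reach the point.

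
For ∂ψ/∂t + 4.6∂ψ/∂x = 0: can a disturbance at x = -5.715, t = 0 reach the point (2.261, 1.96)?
No. Only data at x = -6.755 affects (2.261, 1.96). Advection has one-way propagation along characteristics.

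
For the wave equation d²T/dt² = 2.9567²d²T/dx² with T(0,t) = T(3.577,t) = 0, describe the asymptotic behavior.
T oscillates (no decay). Energy is conserved; the solution oscillates indefinitely as standing waves.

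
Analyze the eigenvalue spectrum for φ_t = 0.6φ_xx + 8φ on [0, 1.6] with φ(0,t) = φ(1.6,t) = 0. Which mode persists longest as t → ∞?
Eigenvalues: λₙ = 0.6n²π²/1.6² - 8.
First three modes:
  n=1: λ₁ = 0.6π²/1.6² - 8 ≈ -5.687
  n=2: λ₂ = 2.4π²/1.6² - 8 ≈ 1.253
  n=3: λ₃ = 5.4π²/1.6² - 8 ≈ 12.819
Since 0.6π²/1.6² ≈ 2.313 < 8, λ₁ < 0.
The n=1 mode grows fastest (−λₙ is largest for n=1) → dominates.
Asymptotic: φ ~ c₁ sin(πx/1.6) e^{5.687t} (exponential growth at rate −λ₁ ≈ 5.687).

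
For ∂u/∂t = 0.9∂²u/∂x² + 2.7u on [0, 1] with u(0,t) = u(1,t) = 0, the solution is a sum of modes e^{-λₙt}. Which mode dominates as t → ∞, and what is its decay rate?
Eigenvalues: λₙ = 0.9n²π²/1² - 2.7.
First three modes:
  n=1: λ₁ = 0.9π² - 2.7 ≈ 6.183
  n=2: λ₂ = 3.6π² - 2.7 ≈ 32.831
  n=3: λ₃ = 8.1π² - 2.7 ≈ 77.244
Since 0.9π² ≈ 8.883 > 2.7, all λₙ > 0.
The n=1 mode decays slowest → dominates as t → ∞.
Asymptotic: u ~ c₁ sin(πx/1) e^{-λ₁t} with decay rate λ₁ ≈ 6.183.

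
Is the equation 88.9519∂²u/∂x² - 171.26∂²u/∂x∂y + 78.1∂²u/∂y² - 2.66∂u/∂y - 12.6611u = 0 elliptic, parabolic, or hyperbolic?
Computing B² - 4AC with A = 88.9519, B = -171.26, C = 78.1: discriminant = 1541.41404 (positive). Answer: hyperbolic.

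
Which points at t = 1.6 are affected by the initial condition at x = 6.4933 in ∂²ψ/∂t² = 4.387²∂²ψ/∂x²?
Domain of influence: [-0.5259, 13.5125]. Data at x = 6.4933 spreads outward at speed 4.387.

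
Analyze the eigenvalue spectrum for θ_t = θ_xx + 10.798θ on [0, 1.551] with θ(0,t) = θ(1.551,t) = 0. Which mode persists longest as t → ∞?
Eigenvalues: λₙ = n²π²/1.551² - 10.798.
First three modes:
  n=1: λ₁ = π²/1.551² - 10.798 ≈ -6.695
  n=2: λ₂ = 4π²/1.551² - 10.798 ≈ 5.613
  n=3: λ₃ = 9π²/1.551² - 10.798 ≈ 26.127
Since π²/1.551² ≈ 4.103 < 10.798, λ₁ < 0.
The n=1 mode grows fastest (−λₙ is largest for n=1) → dominates.
Asymptotic: θ ~ c₁ sin(πx/1.551) e^{6.695t} (exponential growth at rate −λ₁ ≈ 6.695).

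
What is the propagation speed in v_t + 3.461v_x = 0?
Speed = 3.461. Information travels along x - 3.461t = const (rightward).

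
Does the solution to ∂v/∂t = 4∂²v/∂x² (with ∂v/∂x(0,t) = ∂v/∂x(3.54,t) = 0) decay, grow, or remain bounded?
v → constant (steady state). Heat is conserved (no flux at boundaries); solution approaches the spatial average.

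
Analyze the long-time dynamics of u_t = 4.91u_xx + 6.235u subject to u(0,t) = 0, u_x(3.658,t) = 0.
Long-time behavior: u grows unboundedly. Reaction dominates diffusion (r=6.235 > κπ²/(4L²)≈0.91); solution grows exponentially.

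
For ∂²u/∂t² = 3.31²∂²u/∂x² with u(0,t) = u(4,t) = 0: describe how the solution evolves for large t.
u oscillates (no decay). Energy is conserved; the solution oscillates indefinitely as standing waves.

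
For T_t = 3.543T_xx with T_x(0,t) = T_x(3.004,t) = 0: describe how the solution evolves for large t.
T → constant (steady state). Heat is conserved (no flux at boundaries); solution approaches the spatial average.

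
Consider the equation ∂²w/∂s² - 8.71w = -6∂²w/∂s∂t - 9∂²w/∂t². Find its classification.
Rewriting in standard form: ∂²w/∂s² + 6∂²w/∂s∂t + 9∂²w/∂t² - 8.71w = 0. Parabolic. (A = 1, B = 6, C = 9 gives B² - 4AC = 0.)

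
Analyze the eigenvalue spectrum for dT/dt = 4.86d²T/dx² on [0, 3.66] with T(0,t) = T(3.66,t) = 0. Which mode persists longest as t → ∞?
Eigenvalues: λₙ = 4.86n²π²/3.66².
First three modes:
  n=1: λ₁ = 4.86π²/3.66² ≈ 3.581
  n=2: λ₂ = 19.44π²/3.66² ≈ 14.323 (4× faster decay)
  n=3: λ₃ = 43.74π²/3.66² ≈ 32.227 (9× faster decay)
As t → ∞, higher modes decay exponentially faster. The n=1 mode dominates: T ~ c₁ sin(πx/3.66) e^{-λ₁t}.
Decay rate: λ₁ = 4.86π²/3.66² ≈ 3.581.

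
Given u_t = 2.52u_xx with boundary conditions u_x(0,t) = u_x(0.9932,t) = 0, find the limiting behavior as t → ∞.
u → constant (steady state). Heat is conserved (no flux at boundaries); solution approaches the spatial average.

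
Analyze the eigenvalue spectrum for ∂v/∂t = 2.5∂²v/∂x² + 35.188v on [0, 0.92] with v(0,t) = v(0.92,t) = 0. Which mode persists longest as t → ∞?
Eigenvalues: λₙ = 2.5n²π²/0.92² - 35.188.
First three modes:
  n=1: λ₁ = 2.5π²/0.92² - 35.188 ≈ -6.036
  n=2: λ₂ = 10π²/0.92² - 35.188 ≈ 81.419
  n=3: λ₃ = 22.5π²/0.92² - 35.188 ≈ 227.177
Since 2.5π²/0.92² ≈ 29.152 < 35.188, λ₁ < 0.
The n=1 mode grows fastest (−λₙ is largest for n=1) → dominates.
Asymptotic: v ~ c₁ sin(πx/0.92) e^{6.036t} (exponential growth at rate −λ₁ ≈ 6.036).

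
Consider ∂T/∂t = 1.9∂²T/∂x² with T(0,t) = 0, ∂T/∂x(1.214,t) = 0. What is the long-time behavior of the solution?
As t → ∞, T → 0. Heat escapes through the Dirichlet boundary.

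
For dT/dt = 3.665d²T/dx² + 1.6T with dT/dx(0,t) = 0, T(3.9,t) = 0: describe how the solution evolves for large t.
T grows unboundedly. Reaction dominates diffusion (r=1.6 > κπ²/(4L²)≈0.59); solution grows exponentially.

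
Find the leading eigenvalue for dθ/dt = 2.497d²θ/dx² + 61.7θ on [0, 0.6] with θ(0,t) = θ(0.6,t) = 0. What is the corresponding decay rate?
Eigenvalues: λₙ = 2.497n²π²/0.6² - 61.7.
First three modes:
  n=1: λ₁ = 2.497π²/0.6² - 61.7 ≈ 6.757
  n=2: λ₂ = 9.988π²/0.6² - 61.7 ≈ 212.127
  n=3: λ₃ = 22.473π²/0.6² - 61.7 ≈ 554.41
Since 2.497π²/0.6² ≈ 68.457 > 61.7, all λₙ > 0.
The n=1 mode decays slowest → dominates as t → ∞.
Asymptotic: θ ~ c₁ sin(πx/0.6) e^{-λ₁t} with decay rate λ₁ ≈ 6.757.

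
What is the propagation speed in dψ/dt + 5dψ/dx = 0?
Speed = 5. Information travels along x - 5t = const (rightward).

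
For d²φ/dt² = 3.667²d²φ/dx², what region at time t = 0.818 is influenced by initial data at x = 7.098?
Domain of influence: [4.098394, 10.097606]. Data at x = 7.098 spreads outward at speed 3.667.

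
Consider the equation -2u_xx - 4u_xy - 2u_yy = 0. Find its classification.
Parabolic. (A = -2, B = -4, C = -2 gives B² - 4AC = 0.)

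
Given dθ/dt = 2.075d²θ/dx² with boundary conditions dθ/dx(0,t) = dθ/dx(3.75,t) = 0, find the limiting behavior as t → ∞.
θ → constant (steady state). Heat is conserved (no flux at boundaries); solution approaches the spatial average.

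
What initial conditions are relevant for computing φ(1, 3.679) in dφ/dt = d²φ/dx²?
The entire real line. The heat equation has infinite propagation speed: any initial disturbance instantly affects all points (though exponentially small far away).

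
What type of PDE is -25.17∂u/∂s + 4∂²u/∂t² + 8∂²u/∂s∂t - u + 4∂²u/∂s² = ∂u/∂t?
Rewriting in standard form: 4∂²u/∂s² + 8∂²u/∂s∂t + 4∂²u/∂t² - 25.17∂u/∂s - ∂u/∂t - u = 0. With A = 4, B = 8, C = 4, the discriminant is 0. This is a parabolic PDE.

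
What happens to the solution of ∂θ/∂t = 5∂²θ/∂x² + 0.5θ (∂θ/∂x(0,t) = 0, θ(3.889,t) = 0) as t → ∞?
θ → 0. Diffusion dominates reaction (r=0.5 < κπ²/(4L²)≈0.82); solution decays.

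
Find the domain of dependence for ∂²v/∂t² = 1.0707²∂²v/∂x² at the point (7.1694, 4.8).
Domain of dependence: [2.03004, 12.30876]. Signals travel at speed 1.0707, so data within |x - 7.1694| ≤ 1.0707·4.8 = 5.13936 can reach the point.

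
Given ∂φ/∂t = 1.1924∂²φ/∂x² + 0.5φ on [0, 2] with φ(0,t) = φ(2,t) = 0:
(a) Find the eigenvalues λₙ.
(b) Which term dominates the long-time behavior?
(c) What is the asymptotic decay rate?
Eigenvalues: λₙ = 1.1924n²π²/2² - 0.5.
First three modes:
  n=1: λ₁ = 1.1924π²/2² - 0.5 ≈ 2.442
  n=2: λ₂ = 4.7696π²/2² - 0.5 ≈ 11.269
  n=3: λ₃ = 10.7316π²/2² - 0.5 ≈ 25.979
Since 1.1924π²/2² ≈ 2.942 > 0.5, all λₙ > 0.
The n=1 mode decays slowest → dominates as t → ∞.
Asymptotic: φ ~ c₁ sin(πx/2) e^{-λ₁t} with decay rate λ₁ ≈ 2.442.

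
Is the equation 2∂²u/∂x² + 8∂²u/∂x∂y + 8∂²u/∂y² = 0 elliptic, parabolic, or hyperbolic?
Computing B² - 4AC with A = 2, B = 8, C = 8: discriminant = 0 (zero). Answer: parabolic.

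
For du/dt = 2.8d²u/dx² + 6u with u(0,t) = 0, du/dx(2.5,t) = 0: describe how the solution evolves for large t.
u grows unboundedly. Reaction dominates diffusion (r=6 > κπ²/(4L²)≈1.11); solution grows exponentially.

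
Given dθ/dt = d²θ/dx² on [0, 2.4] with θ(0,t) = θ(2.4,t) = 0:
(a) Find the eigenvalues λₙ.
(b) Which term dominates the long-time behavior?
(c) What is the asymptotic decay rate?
Eigenvalues: λₙ = n²π²/2.4².
First three modes:
  n=1: λ₁ = π²/2.4² ≈ 1.713
  n=2: λ₂ = 4π²/2.4² ≈ 6.854 (4× faster decay)
  n=3: λ₃ = 9π²/2.4² ≈ 15.421 (9× faster decay)
As t → ∞, higher modes decay exponentially faster. The n=1 mode dominates: θ ~ c₁ sin(πx/2.4) e^{-λ₁t}.
Decay rate: λ₁ = π²/2.4² ≈ 1.713.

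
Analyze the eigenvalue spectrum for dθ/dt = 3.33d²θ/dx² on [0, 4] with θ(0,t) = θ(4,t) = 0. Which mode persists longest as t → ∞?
Eigenvalues: λₙ = 3.33n²π²/4².
First three modes:
  n=1: λ₁ = 3.33π²/4² ≈ 2.054
  n=2: λ₂ = 13.32π²/4² ≈ 8.216 (4× faster decay)
  n=3: λ₃ = 29.97π²/4² ≈ 18.487 (9× faster decay)
As t → ∞, higher modes decay exponentially faster. The n=1 mode dominates: θ ~ c₁ sin(πx/4) e^{-λ₁t}.
Decay rate: λ₁ = 3.33π²/4² ≈ 2.054.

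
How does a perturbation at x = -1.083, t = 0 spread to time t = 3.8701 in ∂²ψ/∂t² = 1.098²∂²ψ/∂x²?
Domain of influence: [-5.3323698, 3.1663698]. Data at x = -1.083 spreads outward at speed 1.098.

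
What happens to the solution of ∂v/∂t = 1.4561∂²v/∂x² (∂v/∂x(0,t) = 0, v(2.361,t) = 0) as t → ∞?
v → 0. Heat escapes through the Dirichlet boundary.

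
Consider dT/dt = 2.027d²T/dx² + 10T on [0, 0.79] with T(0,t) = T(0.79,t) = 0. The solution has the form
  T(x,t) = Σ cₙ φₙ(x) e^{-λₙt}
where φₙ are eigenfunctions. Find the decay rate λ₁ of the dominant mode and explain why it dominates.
Eigenvalues: λₙ = 2.027n²π²/0.79² - 10.
First three modes:
  n=1: λ₁ = 2.027π²/0.79² - 10 ≈ 22.055
  n=2: λ₂ = 8.108π²/0.79² - 10 ≈ 118.221
  n=3: λ₃ = 18.243π²/0.79² - 10 ≈ 278.497
Since 2.027π²/0.79² ≈ 32.055 > 10, all λₙ > 0.
The n=1 mode decays slowest → dominates as t → ∞.
Asymptotic: T ~ c₁ sin(πx/0.79) e^{-λ₁t} with decay rate λ₁ ≈ 22.055.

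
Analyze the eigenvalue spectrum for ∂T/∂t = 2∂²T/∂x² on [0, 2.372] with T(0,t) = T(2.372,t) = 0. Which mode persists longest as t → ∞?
Eigenvalues: λₙ = 2n²π²/2.372².
First three modes:
  n=1: λ₁ = 2π²/2.372² ≈ 3.508
  n=2: λ₂ = 8π²/2.372² ≈ 14.033 (4× faster decay)
  n=3: λ₃ = 18π²/2.372² ≈ 31.575 (9× faster decay)
As t → ∞, higher modes decay exponentially faster. The n=1 mode dominates: T ~ c₁ sin(πx/2.372) e^{-λ₁t}.
Decay rate: λ₁ = 2π²/2.372² ≈ 3.508.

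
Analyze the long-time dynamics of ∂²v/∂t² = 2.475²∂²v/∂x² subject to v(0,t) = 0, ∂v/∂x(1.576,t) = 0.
Long-time behavior: v oscillates (no decay). Energy is conserved; the solution oscillates indefinitely as standing waves.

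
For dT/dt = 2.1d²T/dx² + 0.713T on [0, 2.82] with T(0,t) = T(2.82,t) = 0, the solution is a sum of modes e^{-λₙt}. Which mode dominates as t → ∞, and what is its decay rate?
Eigenvalues: λₙ = 2.1n²π²/2.82² - 0.713.
First three modes:
  n=1: λ₁ = 2.1π²/2.82² - 0.713 ≈ 1.893
  n=2: λ₂ = 8.4π²/2.82² - 0.713 ≈ 9.712
  n=3: λ₃ = 18.9π²/2.82² - 0.713 ≈ 22.744
Since 2.1π²/2.82² ≈ 2.606 > 0.713, all λₙ > 0.
The n=1 mode decays slowest → dominates as t → ∞.
Asymptotic: T ~ c₁ sin(πx/2.82) e^{-λ₁t} with decay rate λ₁ ≈ 1.893.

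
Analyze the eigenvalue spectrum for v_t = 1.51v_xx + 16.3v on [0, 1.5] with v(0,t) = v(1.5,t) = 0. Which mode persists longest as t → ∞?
Eigenvalues: λₙ = 1.51n²π²/1.5² - 16.3.
First three modes:
  n=1: λ₁ = 1.51π²/1.5² - 16.3 ≈ -9.676
  n=2: λ₂ = 6.04π²/1.5² - 16.3 ≈ 10.194
  n=3: λ₃ = 13.59π²/1.5² - 16.3 ≈ 43.312
Since 1.51π²/1.5² ≈ 6.624 < 16.3, λ₁ < 0.
The n=1 mode grows fastest (−λₙ is largest for n=1) → dominates.
Asymptotic: v ~ c₁ sin(πx/1.5) e^{9.676t} (exponential growth at rate −λ₁ ≈ 9.676).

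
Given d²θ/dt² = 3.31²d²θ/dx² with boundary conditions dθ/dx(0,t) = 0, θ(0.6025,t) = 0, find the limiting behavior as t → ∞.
θ oscillates (no decay). Energy is conserved; the solution oscillates indefinitely as standing waves.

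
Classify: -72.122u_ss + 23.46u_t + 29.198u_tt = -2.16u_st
Rewriting in standard form: -72.122u_ss + 2.16u_st + 29.198u_tt + 23.46u_t = 0. Hyperbolic (discriminant = 8427.938224).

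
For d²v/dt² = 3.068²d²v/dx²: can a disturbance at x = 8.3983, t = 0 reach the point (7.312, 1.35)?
Yes. The domain of dependence is [3.1702, 11.4538], and 8.3983 ∈ [3.1702, 11.4538].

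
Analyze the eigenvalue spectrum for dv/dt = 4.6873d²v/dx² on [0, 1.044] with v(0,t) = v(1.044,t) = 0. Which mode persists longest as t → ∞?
Eigenvalues: λₙ = 4.6873n²π²/1.044².
First three modes:
  n=1: λ₁ = 4.6873π²/1.044² ≈ 42.445
  n=2: λ₂ = 18.7492π²/1.044² ≈ 169.778 (4× faster decay)
  n=3: λ₃ = 42.1857π²/1.044² ≈ 382.001 (9× faster decay)
As t → ∞, higher modes decay exponentially faster. The n=1 mode dominates: v ~ c₁ sin(πx/1.044) e^{-λ₁t}.
Decay rate: λ₁ = 4.6873π²/1.044² ≈ 42.445.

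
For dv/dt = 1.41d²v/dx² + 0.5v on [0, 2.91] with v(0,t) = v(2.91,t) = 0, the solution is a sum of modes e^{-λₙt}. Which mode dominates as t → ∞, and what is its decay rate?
Eigenvalues: λₙ = 1.41n²π²/2.91² - 0.5.
First three modes:
  n=1: λ₁ = 1.41π²/2.91² - 0.5 ≈ 1.143
  n=2: λ₂ = 5.64π²/2.91² - 0.5 ≈ 6.073
  n=3: λ₃ = 12.69π²/2.91² - 0.5 ≈ 14.29
Since 1.41π²/2.91² ≈ 1.643 > 0.5, all λₙ > 0.
The n=1 mode decays slowest → dominates as t → ∞.
Asymptotic: v ~ c₁ sin(πx/2.91) e^{-λ₁t} with decay rate λ₁ ≈ 1.143.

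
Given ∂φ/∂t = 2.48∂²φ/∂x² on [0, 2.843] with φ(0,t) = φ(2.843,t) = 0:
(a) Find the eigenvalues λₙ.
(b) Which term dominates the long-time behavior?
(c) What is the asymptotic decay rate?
Eigenvalues: λₙ = 2.48n²π²/2.843².
First three modes:
  n=1: λ₁ = 2.48π²/2.843² ≈ 3.028
  n=2: λ₂ = 9.92π²/2.843² ≈ 12.113 (4× faster decay)
  n=3: λ₃ = 22.32π²/2.843² ≈ 27.255 (9× faster decay)
As t → ∞, higher modes decay exponentially faster. The n=1 mode dominates: φ ~ c₁ sin(πx/2.843) e^{-λ₁t}.
Decay rate: λ₁ = 2.48π²/2.843² ≈ 3.028.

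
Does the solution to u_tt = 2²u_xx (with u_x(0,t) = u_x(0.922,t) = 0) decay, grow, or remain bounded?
u oscillates about a mean that drifts linearly in t (generically unbounded; no decay). There is no damping, so the nonconstant modes persist as standing waves (energy conserved, no decay). But with Neumann conditions at both ends the constant mode has eigenvalue 0: the spatial mean M(t) of u satisfies M'' = 0, so M(t) = M(0) + M'(0)·t. Unless the initial velocity has zero mean (∫u_t(x,0)dx = 0), the solution grows linearly in t (unbounded, though not exponentially); if it does have zero mean, the solution stays bounded and simply oscillates.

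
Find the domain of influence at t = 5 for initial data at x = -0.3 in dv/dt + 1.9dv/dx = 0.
At x = 9.2. The characteristic carries data from (-0.3, 0) to (9.2, 5).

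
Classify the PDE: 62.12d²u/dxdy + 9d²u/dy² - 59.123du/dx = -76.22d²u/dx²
Rewriting in standard form: 76.22d²u/dx² + 62.12d²u/dxdy + 9d²u/dy² - 59.123du/dx = 0. A = 76.22, B = 62.12, C = 9. Discriminant B² - 4AC = 1114.9744. Since 1114.9744 > 0, hyperbolic.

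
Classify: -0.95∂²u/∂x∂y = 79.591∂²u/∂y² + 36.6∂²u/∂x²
Rewriting in standard form: -36.6∂²u/∂x² - 0.95∂²u/∂x∂y - 79.591∂²u/∂y² = 0. Elliptic (discriminant = -11651.2199).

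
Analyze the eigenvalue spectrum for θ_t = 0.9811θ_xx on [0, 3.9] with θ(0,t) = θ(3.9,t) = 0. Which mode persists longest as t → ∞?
Eigenvalues: λₙ = 0.9811n²π²/3.9².
First three modes:
  n=1: λ₁ = 0.9811π²/3.9² ≈ 0.637
  n=2: λ₂ = 3.9244π²/3.9² ≈ 2.547 (4× faster decay)
  n=3: λ₃ = 8.8299π²/3.9² ≈ 5.73 (9× faster decay)
As t → ∞, higher modes decay exponentially faster. The n=1 mode dominates: θ ~ c₁ sin(πx/3.9) e^{-λ₁t}.
Decay rate: λ₁ = 0.9811π²/3.9² ≈ 0.637.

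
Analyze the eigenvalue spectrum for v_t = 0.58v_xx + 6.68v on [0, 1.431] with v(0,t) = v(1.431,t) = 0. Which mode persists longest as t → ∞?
Eigenvalues: λₙ = 0.58n²π²/1.431² - 6.68.
First three modes:
  n=1: λ₁ = 0.58π²/1.431² - 6.68 ≈ -3.885
  n=2: λ₂ = 2.32π²/1.431² - 6.68 ≈ 4.502
  n=3: λ₃ = 5.22π²/1.431² - 6.68 ≈ 18.479
Since 0.58π²/1.431² ≈ 2.795 < 6.68, λ₁ < 0.
The n=1 mode grows fastest (−λₙ is largest for n=1) → dominates.
Asymptotic: v ~ c₁ sin(πx/1.431) e^{3.885t} (exponential growth at rate −λ₁ ≈ 3.885).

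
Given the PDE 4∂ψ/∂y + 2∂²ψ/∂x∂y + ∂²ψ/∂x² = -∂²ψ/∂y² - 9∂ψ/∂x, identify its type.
Rewriting in standard form: ∂²ψ/∂x² + 2∂²ψ/∂x∂y + ∂²ψ/∂y² + 9∂ψ/∂x + 4∂ψ/∂y = 0. The second-order coefficients are A = 1, B = 2, C = 1. Since B² - 4AC = 0 = 0, this is a parabolic PDE.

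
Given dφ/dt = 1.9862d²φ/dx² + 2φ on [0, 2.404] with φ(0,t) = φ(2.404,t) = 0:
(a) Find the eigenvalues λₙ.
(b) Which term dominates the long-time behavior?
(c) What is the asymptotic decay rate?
Eigenvalues: λₙ = 1.9862n²π²/2.404² - 2.
First three modes:
  n=1: λ₁ = 1.9862π²/2.404² - 2 ≈ 1.392
  n=2: λ₂ = 7.9448π²/2.404² - 2 ≈ 11.568
  n=3: λ₃ = 17.8758π²/2.404² - 2 ≈ 28.528
Since 1.9862π²/2.404² ≈ 3.392 > 2, all λₙ > 0.
The n=1 mode decays slowest → dominates as t → ∞.
Asymptotic: φ ~ c₁ sin(πx/2.404) e^{-λ₁t} with decay rate λ₁ ≈ 1.392.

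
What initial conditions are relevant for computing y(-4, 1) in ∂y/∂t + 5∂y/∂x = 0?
A single point: x = -9. The characteristic through (-4, 1) is x - 5t = const, so x = -4 - 5·1 = -9.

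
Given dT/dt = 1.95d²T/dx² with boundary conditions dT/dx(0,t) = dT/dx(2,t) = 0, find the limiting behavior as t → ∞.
T → constant (steady state). Heat is conserved (no flux at boundaries); solution approaches the spatial average.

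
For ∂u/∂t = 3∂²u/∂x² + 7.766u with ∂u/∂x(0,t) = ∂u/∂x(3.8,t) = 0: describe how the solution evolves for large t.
u grows unboundedly. With Neumann BCs the constant mode has diffusion eigenvalue 0, so any r > 0 makes it grow like e^(7.766t); solution grows exponentially.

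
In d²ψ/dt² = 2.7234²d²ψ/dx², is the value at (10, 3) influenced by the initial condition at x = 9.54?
Yes. The domain of dependence is [1.8298, 18.1702], and 9.54 ∈ [1.8298, 18.1702].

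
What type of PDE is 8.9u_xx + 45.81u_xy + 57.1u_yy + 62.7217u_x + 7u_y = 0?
With A = 8.9, B = 45.81, C = 57.1, the discriminant is 65.7961. This is a hyperbolic PDE.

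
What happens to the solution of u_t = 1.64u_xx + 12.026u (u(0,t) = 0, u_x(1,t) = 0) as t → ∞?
u grows unboundedly. Reaction dominates diffusion (r=12.026 > κπ²/(4L²)≈4.05); solution grows exponentially.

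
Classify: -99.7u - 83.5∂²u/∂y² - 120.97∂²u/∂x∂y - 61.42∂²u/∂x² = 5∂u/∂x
Rewriting in standard form: -61.42∂²u/∂x² - 120.97∂²u/∂x∂y - 83.5∂²u/∂y² - 5∂u/∂x - 99.7u = 0. Elliptic (discriminant = -5880.5391).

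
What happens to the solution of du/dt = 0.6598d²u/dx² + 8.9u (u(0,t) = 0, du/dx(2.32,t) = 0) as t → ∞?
u grows unboundedly. Reaction dominates diffusion (r=8.9 > κπ²/(4L²)≈0.3); solution grows exponentially.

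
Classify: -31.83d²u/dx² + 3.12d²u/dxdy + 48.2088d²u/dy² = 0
Hyperbolic (discriminant = 6147.678816).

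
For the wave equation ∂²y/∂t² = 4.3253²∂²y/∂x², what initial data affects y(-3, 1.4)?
Domain of dependence: [-9.05542, 3.05542]. Signals travel at speed 4.3253, so data within |x - -3| ≤ 4.3253·1.4 = 6.05542 can reach the point.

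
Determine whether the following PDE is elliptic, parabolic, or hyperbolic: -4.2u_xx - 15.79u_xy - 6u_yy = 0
Coefficients: A = -4.2, B = -15.79, C = -6. B² - 4AC = 148.5241, which is positive, so the equation is hyperbolic.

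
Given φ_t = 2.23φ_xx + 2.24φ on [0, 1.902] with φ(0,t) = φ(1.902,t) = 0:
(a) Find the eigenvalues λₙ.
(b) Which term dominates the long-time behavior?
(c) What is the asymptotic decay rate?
Eigenvalues: λₙ = 2.23n²π²/1.902² - 2.24.
First three modes:
  n=1: λ₁ = 2.23π²/1.902² - 2.24 ≈ 3.844
  n=2: λ₂ = 8.92π²/1.902² - 2.24 ≈ 22.096
  n=3: λ₃ = 20.07π²/1.902² - 2.24 ≈ 52.515
Since 2.23π²/1.902² ≈ 6.084 > 2.24, all λₙ > 0.
The n=1 mode decays slowest → dominates as t → ∞.
Asymptotic: φ ~ c₁ sin(πx/1.902) e^{-λ₁t} with decay rate λ₁ ≈ 3.844.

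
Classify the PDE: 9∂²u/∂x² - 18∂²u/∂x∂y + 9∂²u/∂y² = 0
A = 9, B = -18, C = 9. Discriminant B² - 4AC = 0. Since 0 = 0, parabolic.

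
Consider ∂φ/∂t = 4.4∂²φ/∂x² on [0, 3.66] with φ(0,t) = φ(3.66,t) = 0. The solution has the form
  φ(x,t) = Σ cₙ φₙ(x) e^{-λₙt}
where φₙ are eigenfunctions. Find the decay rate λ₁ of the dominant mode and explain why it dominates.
Eigenvalues: λₙ = 4.4n²π²/3.66².
First three modes:
  n=1: λ₁ = 4.4π²/3.66² ≈ 3.242
  n=2: λ₂ = 17.6π²/3.66² ≈ 12.967 (4× faster decay)
  n=3: λ₃ = 39.6π²/3.66² ≈ 29.176 (9× faster decay)
As t → ∞, higher modes decay exponentially faster. The n=1 mode dominates: φ ~ c₁ sin(πx/3.66) e^{-λ₁t}.
Decay rate: λ₁ = 4.4π²/3.66² ≈ 3.242.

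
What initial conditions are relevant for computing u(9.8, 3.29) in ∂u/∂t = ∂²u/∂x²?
The entire real line. The heat equation has infinite propagation speed: any initial disturbance instantly affects all points (though exponentially small far away).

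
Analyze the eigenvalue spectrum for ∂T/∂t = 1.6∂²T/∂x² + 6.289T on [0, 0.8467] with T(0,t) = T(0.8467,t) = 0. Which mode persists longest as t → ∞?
Eigenvalues: λₙ = 1.6n²π²/0.8467² - 6.289.
First three modes:
  n=1: λ₁ = 1.6π²/0.8467² - 6.289 ≈ 15.738
  n=2: λ₂ = 6.4π²/0.8467² - 6.289 ≈ 81.82
  n=3: λ₃ = 14.4π²/0.8467² - 6.289 ≈ 191.956
Since 1.6π²/0.8467² ≈ 22.027 > 6.289, all λₙ > 0.
The n=1 mode decays slowest → dominates as t → ∞.
Asymptotic: T ~ c₁ sin(πx/0.8467) e^{-λ₁t} with decay rate λ₁ ≈ 15.738.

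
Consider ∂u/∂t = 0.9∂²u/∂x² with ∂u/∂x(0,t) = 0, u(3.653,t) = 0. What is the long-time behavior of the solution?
As t → ∞, u → 0. Heat escapes through the Dirichlet boundary.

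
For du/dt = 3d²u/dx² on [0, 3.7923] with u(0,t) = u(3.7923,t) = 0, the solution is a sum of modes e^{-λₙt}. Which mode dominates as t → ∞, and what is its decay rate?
Eigenvalues: λₙ = 3n²π²/3.7923².
First three modes:
  n=1: λ₁ = 3π²/3.7923² ≈ 2.059
  n=2: λ₂ = 12π²/3.7923² ≈ 8.235 (4× faster decay)
  n=3: λ₃ = 27π²/3.7923² ≈ 18.529 (9× faster decay)
As t → ∞, higher modes decay exponentially faster. The n=1 mode dominates: u ~ c₁ sin(πx/3.7923) e^{-λ₁t}.
Decay rate: λ₁ = 3π²/3.7923² ≈ 2.059.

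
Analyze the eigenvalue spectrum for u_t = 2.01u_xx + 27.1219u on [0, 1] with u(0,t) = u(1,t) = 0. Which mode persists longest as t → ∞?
Eigenvalues: λₙ = 2.01n²π²/1² - 27.1219.
First three modes:
  n=1: λ₁ = 2.01π² - 27.1219 ≈ -7.284
  n=2: λ₂ = 8.04π² - 27.1219 ≈ 52.23
  n=3: λ₃ = 18.09π² - 27.1219 ≈ 151.419
Since 2.01π² ≈ 19.838 < 27.1219, λ₁ < 0.
The n=1 mode grows fastest (−λₙ is largest for n=1) → dominates.
Asymptotic: u ~ c₁ sin(πx/1) e^{7.284t} (exponential growth at rate −λ₁ ≈ 7.284).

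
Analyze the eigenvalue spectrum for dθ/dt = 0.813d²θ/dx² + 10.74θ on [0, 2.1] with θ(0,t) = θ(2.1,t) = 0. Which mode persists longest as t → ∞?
Eigenvalues: λₙ = 0.813n²π²/2.1² - 10.74.
First three modes:
  n=1: λ₁ = 0.813π²/2.1² - 10.74 ≈ -8.921
  n=2: λ₂ = 3.252π²/2.1² - 10.74 ≈ -3.462
  n=3: λ₃ = 7.317π²/2.1² - 10.74 ≈ 5.635
Since 0.813π²/2.1² ≈ 1.819 < 10.74, λ₁ < 0.
The n=1 mode grows fastest (−λₙ is largest for n=1) → dominates.
Asymptotic: θ ~ c₁ sin(πx/2.1) e^{8.921t} (exponential growth at rate −λ₁ ≈ 8.921).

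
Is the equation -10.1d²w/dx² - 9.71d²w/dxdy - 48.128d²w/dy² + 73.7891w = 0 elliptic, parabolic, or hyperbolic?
Computing B² - 4AC with A = -10.1, B = -9.71, C = -48.128: discriminant = -1850.0871 (negative). Answer: elliptic.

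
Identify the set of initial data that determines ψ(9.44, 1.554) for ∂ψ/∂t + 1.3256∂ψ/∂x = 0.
A single point: x = 7.3800176. The characteristic through (9.44, 1.554) is x - 1.3256t = const, so x = 9.44 - 1.3256·1.554 = 7.3800176.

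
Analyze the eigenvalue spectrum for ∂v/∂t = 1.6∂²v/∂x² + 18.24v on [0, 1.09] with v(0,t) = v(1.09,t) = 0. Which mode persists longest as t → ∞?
Eigenvalues: λₙ = 1.6n²π²/1.09² - 18.24.
First three modes:
  n=1: λ₁ = 1.6π²/1.09² - 18.24 ≈ -4.949
  n=2: λ₂ = 6.4π²/1.09² - 18.24 ≈ 34.925
  n=3: λ₃ = 14.4π²/1.09² - 18.24 ≈ 101.381
Since 1.6π²/1.09² ≈ 13.291 < 18.24, λ₁ < 0.
The n=1 mode grows fastest (−λₙ is largest for n=1) → dominates.
Asymptotic: v ~ c₁ sin(πx/1.09) e^{4.949t} (exponential growth at rate −λ₁ ≈ 4.949).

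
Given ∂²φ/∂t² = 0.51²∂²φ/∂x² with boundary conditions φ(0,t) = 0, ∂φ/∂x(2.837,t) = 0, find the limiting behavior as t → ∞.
φ oscillates (no decay). Energy is conserved; the solution oscillates indefinitely as standing waves.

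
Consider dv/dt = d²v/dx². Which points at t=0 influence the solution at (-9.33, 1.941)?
The entire real line. The heat equation has infinite propagation speed: any initial disturbance instantly affects all points (though exponentially small far away).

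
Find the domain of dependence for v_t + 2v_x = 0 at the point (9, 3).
A single point: x = 3. The characteristic through (9, 3) is x - 2t = const, so x = 9 - 2·3 = 3.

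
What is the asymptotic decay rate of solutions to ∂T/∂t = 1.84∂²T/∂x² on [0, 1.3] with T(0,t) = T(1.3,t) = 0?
Eigenvalues: λₙ = 1.84n²π²/1.3².
First three modes:
  n=1: λ₁ = 1.84π²/1.3² ≈ 10.746
  n=2: λ₂ = 7.36π²/1.3² ≈ 42.982 (4× faster decay)
  n=3: λ₃ = 16.56π²/1.3² ≈ 96.71 (9× faster decay)
As t → ∞, higher modes decay exponentially faster. The n=1 mode dominates: T ~ c₁ sin(πx/1.3) e^{-λ₁t}.
Decay rate: λ₁ = 1.84π²/1.3² ≈ 10.746.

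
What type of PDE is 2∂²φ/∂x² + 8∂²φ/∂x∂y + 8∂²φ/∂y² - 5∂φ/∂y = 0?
With A = 2, B = 8, C = 8, the discriminant is 0. This is a parabolic PDE.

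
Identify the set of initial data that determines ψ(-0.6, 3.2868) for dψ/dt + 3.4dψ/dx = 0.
A single point: x = -11.77512. The characteristic through (-0.6, 3.2868) is x - 3.4t = const, so x = -0.6 - 3.4·3.2868 = -11.77512.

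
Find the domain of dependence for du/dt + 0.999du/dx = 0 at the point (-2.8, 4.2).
A single point: x = -6.9958. The characteristic through (-2.8, 4.2) is x - 0.999t = const, so x = -2.8 - 0.999·4.2 = -6.9958.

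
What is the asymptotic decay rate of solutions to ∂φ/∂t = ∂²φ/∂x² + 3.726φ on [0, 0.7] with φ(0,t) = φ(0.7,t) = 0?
Eigenvalues: λₙ = n²π²/0.7² - 3.726.
First three modes:
  n=1: λ₁ = π²/0.7² - 3.726 ≈ 16.416
  n=2: λ₂ = 4π²/0.7² - 3.726 ≈ 76.842
  n=3: λ₃ = 9π²/0.7² - 3.726 ≈ 177.552
Since π²/0.7² ≈ 20.142 > 3.726, all λₙ > 0.
The n=1 mode decays slowest → dominates as t → ∞.
Asymptotic: φ ~ c₁ sin(πx/0.7) e^{-λ₁t} with decay rate λ₁ ≈ 16.416.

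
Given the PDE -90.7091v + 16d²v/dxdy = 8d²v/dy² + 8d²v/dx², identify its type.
Rewriting in standard form: -8d²v/dx² + 16d²v/dxdy - 8d²v/dy² - 90.7091v = 0. The second-order coefficients are A = -8, B = 16, C = -8. Since B² - 4AC = 0 = 0, this is a parabolic PDE.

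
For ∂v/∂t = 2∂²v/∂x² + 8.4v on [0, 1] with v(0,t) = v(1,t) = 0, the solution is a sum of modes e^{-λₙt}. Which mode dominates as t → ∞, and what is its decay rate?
Eigenvalues: λₙ = 2n²π²/1² - 8.4.
First three modes:
  n=1: λ₁ = 2π² - 8.4 ≈ 11.339
  n=2: λ₂ = 8π² - 8.4 ≈ 70.557
  n=3: λ₃ = 18π² - 8.4 ≈ 169.253
Since 2π² ≈ 19.739 > 8.4, all λₙ > 0.
The n=1 mode decays slowest → dominates as t → ∞.
Asymptotic: v ~ c₁ sin(πx/1) e^{-λ₁t} with decay rate λ₁ ≈ 11.339.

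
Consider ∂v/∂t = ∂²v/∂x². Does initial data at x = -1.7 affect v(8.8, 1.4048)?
Yes, for any finite x. The heat equation has infinite propagation speed, so all initial data affects all points at any t > 0.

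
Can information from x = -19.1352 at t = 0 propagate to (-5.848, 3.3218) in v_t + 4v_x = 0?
Yes. The characteristic through (-5.848, 3.3218) passes through x = -19.1352.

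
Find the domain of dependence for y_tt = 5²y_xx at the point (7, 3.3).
Domain of dependence: [-9.5, 23.5]. Signals travel at speed 5, so data within |x - 7| ≤ 5·3.3 = 16.5 can reach the point.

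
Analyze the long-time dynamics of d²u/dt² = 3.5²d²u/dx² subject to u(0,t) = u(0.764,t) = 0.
Long-time behavior: u oscillates (no decay). Energy is conserved; the solution oscillates indefinitely as standing waves.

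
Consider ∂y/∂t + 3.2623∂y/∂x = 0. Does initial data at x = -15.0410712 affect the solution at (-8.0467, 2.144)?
Yes. The characteristic through (-8.0467, 2.144) passes through x = -15.0410712.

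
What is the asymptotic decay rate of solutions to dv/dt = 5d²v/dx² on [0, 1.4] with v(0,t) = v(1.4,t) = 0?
Eigenvalues: λₙ = 5n²π²/1.4².
First three modes:
  n=1: λ₁ = 5π²/1.4² ≈ 25.178
  n=2: λ₂ = 20π²/1.4² ≈ 100.71 (4× faster decay)
  n=3: λ₃ = 45π²/1.4² ≈ 226.598 (9× faster decay)
As t → ∞, higher modes decay exponentially faster. The n=1 mode dominates: v ~ c₁ sin(πx/1.4) e^{-λ₁t}.
Decay rate: λ₁ = 5π²/1.4² ≈ 25.178.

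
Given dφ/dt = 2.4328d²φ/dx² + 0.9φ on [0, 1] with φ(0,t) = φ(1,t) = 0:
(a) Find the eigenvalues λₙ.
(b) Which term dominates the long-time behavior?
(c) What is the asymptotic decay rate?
Eigenvalues: λₙ = 2.4328n²π²/1² - 0.9.
First three modes:
  n=1: λ₁ = 2.4328π² - 0.9 ≈ 23.111
  n=2: λ₂ = 9.7312π² - 0.9 ≈ 95.143
  n=3: λ₃ = 21.8952π² - 0.9 ≈ 215.197
Since 2.4328π² ≈ 24.011 > 0.9, all λₙ > 0.
The n=1 mode decays slowest → dominates as t → ∞.
Asymptotic: φ ~ c₁ sin(πx/1) e^{-λ₁t} with decay rate λ₁ ≈ 23.111.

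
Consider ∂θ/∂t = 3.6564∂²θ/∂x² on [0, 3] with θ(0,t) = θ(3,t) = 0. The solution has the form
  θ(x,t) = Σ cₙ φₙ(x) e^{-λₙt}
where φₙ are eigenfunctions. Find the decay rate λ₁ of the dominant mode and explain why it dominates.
Eigenvalues: λₙ = 3.6564n²π²/3².
First three modes:
  n=1: λ₁ = 3.6564π²/3² ≈ 4.01
  n=2: λ₂ = 14.6256π²/3² ≈ 16.039 (4× faster decay)
  n=3: λ₃ = 32.9076π²/3² ≈ 36.087 (9× faster decay)
As t → ∞, higher modes decay exponentially faster. The n=1 mode dominates: θ ~ c₁ sin(πx/3) e^{-λ₁t}.
Decay rate: λ₁ = 3.6564π²/3² ≈ 4.01.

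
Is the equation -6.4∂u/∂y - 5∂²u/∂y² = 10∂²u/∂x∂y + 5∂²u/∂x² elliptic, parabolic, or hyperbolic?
Rewriting in standard form: -5∂²u/∂x² - 10∂²u/∂x∂y - 5∂²u/∂y² - 6.4∂u/∂y = 0. Computing B² - 4AC with A = -5, B = -10, C = -5: discriminant = 0 (zero). Answer: parabolic.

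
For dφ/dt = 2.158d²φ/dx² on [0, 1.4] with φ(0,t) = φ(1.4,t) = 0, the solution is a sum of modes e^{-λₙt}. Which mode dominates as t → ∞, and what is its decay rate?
Eigenvalues: λₙ = 2.158n²π²/1.4².
First three modes:
  n=1: λ₁ = 2.158π²/1.4² ≈ 10.867
  n=2: λ₂ = 8.632π²/1.4² ≈ 43.467 (4× faster decay)
  n=3: λ₃ = 19.422π²/1.4² ≈ 97.8 (9× faster decay)
As t → ∞, higher modes decay exponentially faster. The n=1 mode dominates: φ ~ c₁ sin(πx/1.4) e^{-λ₁t}.
Decay rate: λ₁ = 2.158π²/1.4² ≈ 10.867.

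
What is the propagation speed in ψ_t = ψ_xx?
Infinite. The heat equation is parabolic, not hyperbolic, so disturbances propagate instantly.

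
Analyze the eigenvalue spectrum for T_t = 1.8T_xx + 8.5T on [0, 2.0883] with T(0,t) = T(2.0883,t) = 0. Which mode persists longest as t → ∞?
Eigenvalues: λₙ = 1.8n²π²/2.0883² - 8.5.
First three modes:
  n=1: λ₁ = 1.8π²/2.0883² - 8.5 ≈ -4.426
  n=2: λ₂ = 7.2π²/2.0883² - 8.5 ≈ 7.795
  n=3: λ₃ = 16.2π²/2.0883² - 8.5 ≈ 28.163
Since 1.8π²/2.0883² ≈ 4.074 < 8.5, λ₁ < 0.
The n=1 mode grows fastest (−λₙ is largest for n=1) → dominates.
Asymptotic: T ~ c₁ sin(πx/2.0883) e^{4.426t} (exponential growth at rate −λ₁ ≈ 4.426).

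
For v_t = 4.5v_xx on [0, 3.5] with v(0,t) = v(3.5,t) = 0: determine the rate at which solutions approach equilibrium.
Eigenvalues: λₙ = 4.5n²π²/3.5².
First three modes:
  n=1: λ₁ = 4.5π²/3.5² ≈ 3.626
  n=2: λ₂ = 18π²/3.5² ≈ 14.502 (4× faster decay)
  n=3: λ₃ = 40.5π²/3.5² ≈ 32.63 (9× faster decay)
As t → ∞, higher modes decay exponentially faster. The n=1 mode dominates: v ~ c₁ sin(πx/3.5) e^{-λ₁t}.
Decay rate: λ₁ = 4.5π²/3.5² ≈ 3.626.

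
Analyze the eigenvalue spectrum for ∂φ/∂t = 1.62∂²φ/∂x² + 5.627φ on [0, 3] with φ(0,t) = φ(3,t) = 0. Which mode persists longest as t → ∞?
Eigenvalues: λₙ = 1.62n²π²/3² - 5.627.
First three modes:
  n=1: λ₁ = 1.62π²/3² - 5.627 ≈ -3.85
  n=2: λ₂ = 6.48π²/3² - 5.627 ≈ 1.479
  n=3: λ₃ = 14.58π²/3² - 5.627 ≈ 10.362
Since 1.62π²/3² ≈ 1.777 < 5.627, λ₁ < 0.
The n=1 mode grows fastest (−λₙ is largest for n=1) → dominates.
Asymptotic: φ ~ c₁ sin(πx/3) e^{3.85t} (exponential growth at rate −λ₁ ≈ 3.85).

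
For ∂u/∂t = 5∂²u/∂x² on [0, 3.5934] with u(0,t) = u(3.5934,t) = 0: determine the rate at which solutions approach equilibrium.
Eigenvalues: λₙ = 5n²π²/3.5934².
First three modes:
  n=1: λ₁ = 5π²/3.5934² ≈ 3.822
  n=2: λ₂ = 20π²/3.5934² ≈ 15.287 (4× faster decay)
  n=3: λ₃ = 45π²/3.5934² ≈ 34.395 (9× faster decay)
As t → ∞, higher modes decay exponentially faster. The n=1 mode dominates: u ~ c₁ sin(πx/3.5934) e^{-λ₁t}.
Decay rate: λ₁ = 5π²/3.5934² ≈ 3.822.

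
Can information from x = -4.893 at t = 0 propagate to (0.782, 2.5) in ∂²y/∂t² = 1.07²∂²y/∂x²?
No. The domain of dependence is [-1.893, 3.457], and -4.893 is outside this interval.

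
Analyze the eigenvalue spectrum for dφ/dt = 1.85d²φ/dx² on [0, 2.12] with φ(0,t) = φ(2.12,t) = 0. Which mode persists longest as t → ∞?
Eigenvalues: λₙ = 1.85n²π²/2.12².
First three modes:
  n=1: λ₁ = 1.85π²/2.12² ≈ 4.063
  n=2: λ₂ = 7.4π²/2.12² ≈ 16.25 (4× faster decay)
  n=3: λ₃ = 16.65π²/2.12² ≈ 36.563 (9× faster decay)
As t → ∞, higher modes decay exponentially faster. The n=1 mode dominates: φ ~ c₁ sin(πx/2.12) e^{-λ₁t}.
Decay rate: λ₁ = 1.85π²/2.12² ≈ 4.063.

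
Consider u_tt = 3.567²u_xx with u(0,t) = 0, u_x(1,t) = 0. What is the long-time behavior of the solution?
As t → ∞, u oscillates (no decay). Energy is conserved; the solution oscillates indefinitely as standing waves.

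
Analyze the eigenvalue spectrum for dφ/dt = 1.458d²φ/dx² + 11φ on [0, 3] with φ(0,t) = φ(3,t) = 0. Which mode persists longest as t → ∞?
Eigenvalues: λₙ = 1.458n²π²/3² - 11.
First three modes:
  n=1: λ₁ = 1.458π²/3² - 11 ≈ -9.401
  n=2: λ₂ = 5.832π²/3² - 11 ≈ -4.604
  n=3: λ₃ = 13.122π²/3² - 11 ≈ 3.39
Since 1.458π²/3² ≈ 1.599 < 11, λ₁ < 0.
The n=1 mode grows fastest (−λₙ is largest for n=1) → dominates.
Asymptotic: φ ~ c₁ sin(πx/3) e^{9.401t} (exponential growth at rate −λ₁ ≈ 9.401).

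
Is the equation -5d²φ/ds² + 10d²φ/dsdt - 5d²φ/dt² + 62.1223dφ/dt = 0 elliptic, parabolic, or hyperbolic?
Computing B² - 4AC with A = -5, B = 10, C = -5: discriminant = 0 (zero). Answer: parabolic.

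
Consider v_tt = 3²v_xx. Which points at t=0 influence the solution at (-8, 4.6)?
Domain of dependence: [-21.8, 5.8]. Signals travel at speed 3, so data within |x - -8| ≤ 3·4.6 = 13.8 can reach the point.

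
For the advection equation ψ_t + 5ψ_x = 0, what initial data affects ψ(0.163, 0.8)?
A single point: x = -3.837. The characteristic through (0.163, 0.8) is x - 5t = const, so x = 0.163 - 5·0.8 = -3.837.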